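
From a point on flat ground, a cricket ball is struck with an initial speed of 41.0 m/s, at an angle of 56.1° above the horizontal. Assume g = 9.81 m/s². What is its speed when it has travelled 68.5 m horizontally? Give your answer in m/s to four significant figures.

Components: vₓ = 41.00 cos 56.1° = 22.87 m/s, v_y0 = 41.00 sin 56.1° = 34.03 m/s.
At x = 68.5 m, t = x/vₓ = 68.5/22.87 = 2.996 s.
Vertical velocity there: v_y = v_y0 − g t = 34.03 − 9.81 × 2.996 = 4.645 m/s.
Speed: √(vₓ² + v_y²) = √(22.87² + 4.645²) = 23.33 m/s.

23.33 m/s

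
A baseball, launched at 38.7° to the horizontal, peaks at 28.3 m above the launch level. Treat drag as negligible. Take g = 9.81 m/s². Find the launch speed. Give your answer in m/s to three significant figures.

37.7 m/s

At the peak v_y = 0, so v_y0 = √(2gH) = √(2 × 9.81 × 28.3) = 23.56 m/s.
v_y0 = v₀ sin θ ⇒ v₀ = 23.56 / sin 38.7° = 37.69 m/s.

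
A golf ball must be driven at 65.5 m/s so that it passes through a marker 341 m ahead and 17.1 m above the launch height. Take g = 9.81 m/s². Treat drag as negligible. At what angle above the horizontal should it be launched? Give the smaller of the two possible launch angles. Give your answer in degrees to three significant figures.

29.4°

Trajectory: y = x tanθ − g x² (1 + tan²θ)/(2v₀²). With x = 341, y = 17.1, v₀ = 65.5, g = 9.81:
132.9 tan²θ − 341 tanθ + (150.0) = 0.
tanθ = [341 ± √(341² − 4 × 132.9 × (150.0))] / (2 × 132.9) = (341 ± 191.0) / 265.9, giving tanθ = 0.5640 or 2.001.
θ = 29.42° or 63.45°; the smaller is 29.42°.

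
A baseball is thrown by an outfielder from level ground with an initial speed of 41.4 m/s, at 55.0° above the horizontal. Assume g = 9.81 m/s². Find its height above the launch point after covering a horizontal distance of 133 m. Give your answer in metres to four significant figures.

Resolve: vₓ = 41.40 cos 55.0° = 23.75 m/s and v_y0 = 41.40 sin 55.0° = 33.91 m/s.
x = vₓ t ⇒ t = 133/23.75 = 5.601 s.
Height: y = v_y0 t − ½ g t² = 33.91 × 5.601 − 4.905 × 5.601² = 189.9 − 153.9 = 36.07 m.

36.07 m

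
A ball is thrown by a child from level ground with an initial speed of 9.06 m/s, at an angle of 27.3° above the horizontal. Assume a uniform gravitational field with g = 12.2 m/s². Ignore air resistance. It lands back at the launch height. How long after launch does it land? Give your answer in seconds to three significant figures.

0.681 s

Components: vₓ = 9.060 cos 27.3° = 8.051 m/s, v_y0 = 9.060 sin 27.3° = 4.155 m/s.
Landing at launch height ⇒ T = 2 v_y0 / g = 2 × 4.155 / 12.2 = 0.6812 s.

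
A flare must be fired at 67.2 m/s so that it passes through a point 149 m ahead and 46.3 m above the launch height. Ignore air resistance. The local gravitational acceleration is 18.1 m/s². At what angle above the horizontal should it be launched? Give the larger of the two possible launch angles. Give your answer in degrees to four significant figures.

68.57°

Trajectory: y = x tanθ − g x² (1 + tan²θ)/(2v₀²). With x = 149, y = 46.3, v₀ = 67.2, g = 18.1:
44.49 tan²θ − 149 tanθ + (90.79) = 0.
tanθ = [149 ± √(149² − 4 × 44.49 × (90.79))] / (2 × 44.49) = (149 ± 77.74) / 88.98, giving tanθ = 0.8009 or 2.548.
θ = 38.69° or 68.57°; the larger is 68.57°.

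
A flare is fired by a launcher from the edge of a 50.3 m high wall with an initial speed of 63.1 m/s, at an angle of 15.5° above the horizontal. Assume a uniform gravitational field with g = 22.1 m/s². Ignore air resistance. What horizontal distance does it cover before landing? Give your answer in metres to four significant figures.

184.2 m

vₓ = 63.10 cos 15.5° = 60.81 m/s; v_y0 = 63.10 sin 15.5° = 16.86 m/s.
The projectile lands when y = 50.3 + (16.86) t − ½·22.1·t² = 0. Positive root: t = (16.86 + √(16.86² + 2·22.1·50.3)) / 22.1 = (16.86 + 50.08) / 22.1 = 3.029 s.
Horizontal distance: R = vₓ t = 60.81 × 3.029 = 184.2 m.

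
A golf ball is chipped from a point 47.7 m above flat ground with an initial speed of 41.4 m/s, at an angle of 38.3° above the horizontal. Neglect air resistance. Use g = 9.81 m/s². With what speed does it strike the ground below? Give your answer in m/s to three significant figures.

51.5 m/s

vₓ = 41.40 cos 38.3° = 32.49 m/s; v_y0 = 41.40 sin 38.3° = 25.66 m/s.
Vertical motion (up positive, ground at y = 0): 4.905 t² − (25.66) t − 47.7 = 0, so t = (25.66 + √(25.66² + 2·9.81·47.7)) / 9.81 = (25.66 + 39.93) / 9.81 = 6.686 s.
Vertical velocity at impact: v_y = v_y0 − g t = 25.66 − 9.81 × 6.686 = −39.93 m/s.
Speed: |v| = √(vₓ² + v_y²) = √(32.49² + 39.93²) = 51.48 m/s.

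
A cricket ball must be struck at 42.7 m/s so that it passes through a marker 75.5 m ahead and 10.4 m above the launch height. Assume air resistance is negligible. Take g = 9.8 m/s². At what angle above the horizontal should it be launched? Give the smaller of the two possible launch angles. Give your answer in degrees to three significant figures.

20.2°

Trajectory: y = x tanθ − g x² (1 + tan²θ)/(2v₀²). With x = 75.5, y = 10.4, v₀ = 42.7, g = 9.80:
15.32 tan²θ − 75.5 tanθ + (25.72) = 0.
tanθ = [75.5 ± √(75.5² − 4 × 15.32 × (25.72))] / (2 × 15.32) = (75.5 ± 64.22) / 30.64, giving tanθ = 0.3682 or 4.560.
θ = 20.21° or 77.63°; the smaller is 20.21°.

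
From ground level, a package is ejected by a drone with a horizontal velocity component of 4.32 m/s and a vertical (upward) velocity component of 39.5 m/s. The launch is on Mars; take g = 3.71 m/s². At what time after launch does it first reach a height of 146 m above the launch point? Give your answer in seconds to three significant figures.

4.76 s

Height y(t) = 39.50 t − 1.855 t² = 146 gives 1.855 t² − 39.50 t + 146 = 0.
Quadratic formula: t = (39.50 ± √476.93) / 3.71 = (39.50 ± 21.84) / 3.71 → t = 4.760 s or 16.53 s.
The first (ascending) time is 4.760 s.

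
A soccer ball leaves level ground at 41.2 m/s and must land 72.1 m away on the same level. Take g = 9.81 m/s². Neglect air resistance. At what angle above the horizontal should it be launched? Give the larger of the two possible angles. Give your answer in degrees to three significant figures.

R = v₀² sin 2θ / g gives sin 2θ = gR/v₀² = 9.81·72.1/41.2² = 0.4167.
2θ = 24.63° or 180° − 24.63° = 155.4°, so θ = 12.31° or 77.69°.
The larger angle is 77.69°.

77.7°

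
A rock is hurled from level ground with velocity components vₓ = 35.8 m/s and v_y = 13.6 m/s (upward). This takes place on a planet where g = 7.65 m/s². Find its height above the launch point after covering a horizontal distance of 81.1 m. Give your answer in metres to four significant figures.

11.18 m

At x = 81.1 m, t = x/vₓ = 81.1/35.80 = 2.265 s.
Height: y = v_y0 t − ½ g t² = 13.60 × 2.265 − 3.825 × 2.265² = 30.81 − 19.63 = 11.18 m.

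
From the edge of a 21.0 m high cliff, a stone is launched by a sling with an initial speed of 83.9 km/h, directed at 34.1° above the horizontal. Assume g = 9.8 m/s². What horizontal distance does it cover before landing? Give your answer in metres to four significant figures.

Convert: 83.9 km/h = 83.9/3.6 = 23.31 m/s.
Components: vₓ = 23.31 cos 34.1° = 19.30 m/s, v_y0 = 23.31 sin 34.1° = 13.07 m/s.
With up positive and y = 0 at the ground: y(t) = 21.0 + (13.07) t − 4.900 t². Setting y = 0 and taking the positive root: t = [13.07 + √(13.07² + 2·9.80·21.0)] / 9.80 = (13.07 + 24.13) / 9.80 = 3.796 s.
Horizontal distance: R = vₓ t = 19.30 × 3.796 = 73.25 m.

73.25 m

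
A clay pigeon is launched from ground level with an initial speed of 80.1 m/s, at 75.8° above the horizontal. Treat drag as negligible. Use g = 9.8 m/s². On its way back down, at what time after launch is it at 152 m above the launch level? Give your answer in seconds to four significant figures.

13.56 s

Components: vₓ = 80.10 cos 75.8° = 19.65 m/s, v_y0 = 80.10 sin 75.8° = 77.65 m/s.
Height y(t) = 77.65 t − 4.900 t² = 152 gives 4.900 t² − 77.65 t + 152 = 0.
t = [77.65 ± √(77.65² − 2·9.80·152)] / 9.80 = (77.65 ± 55.23) / 9.80, so t = 2.288 s or t = 13.56 s.
The descending-branch root is 13.56 s.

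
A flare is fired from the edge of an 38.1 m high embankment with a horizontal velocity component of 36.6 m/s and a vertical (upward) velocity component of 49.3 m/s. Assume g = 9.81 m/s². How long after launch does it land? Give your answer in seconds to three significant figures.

With up positive and y = 0 at the ground: y(t) = 38.1 + (49.30) t − 4.905 t². Setting y = 0 and taking the positive root: t = [49.30 + √(49.30² + 2·9.81·38.1)] / 9.81 = (49.30 + 56.37) / 9.81 = 10.77 s.

10.8 s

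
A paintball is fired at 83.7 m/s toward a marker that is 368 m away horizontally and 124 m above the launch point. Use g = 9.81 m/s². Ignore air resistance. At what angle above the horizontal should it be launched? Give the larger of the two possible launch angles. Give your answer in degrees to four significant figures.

72.38°

Trajectory: y = x tanθ − g x² (1 + tan²θ)/(2v₀²). With x = 368, y = 124, v₀ = 83.7, g = 9.81:
94.82 tan²θ − 368 tanθ + (218.8) = 0.
tanθ = [368 ± √(368² − 4 × 94.82 × (218.8))] / (2 × 94.82) = (368 ± 229.0) / 189.6, giving tanθ = 0.7331 or 3.148.
θ = 36.24° or 72.38°; the larger is 72.38°.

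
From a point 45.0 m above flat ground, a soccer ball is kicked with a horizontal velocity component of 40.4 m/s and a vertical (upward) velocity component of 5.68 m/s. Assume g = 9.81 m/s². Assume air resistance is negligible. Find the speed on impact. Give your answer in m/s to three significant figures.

The projectile lands when y = 45.0 + (5.680) t − ½·9.81·t² = 0. Positive root: t = (5.680 + √(5.680² + 2·9.81·45.0)) / 9.81 = (5.680 + 30.25) / 9.81 = 3.663 s.
Vertical velocity at impact: v_y = v_y0 − g t = 5.680 − 9.81 × 3.663 = −30.25 m/s.
Speed: |v| = √(vₓ² + v_y²) = √(40.40² + 30.25²) = 50.47 m/s.

50.5 m/s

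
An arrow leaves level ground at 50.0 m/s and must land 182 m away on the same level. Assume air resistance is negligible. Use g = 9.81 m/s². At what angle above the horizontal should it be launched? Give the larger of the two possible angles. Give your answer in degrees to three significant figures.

67.2°

R = v₀² sin 2θ / g gives sin 2θ = gR/v₀² = 9.81·182/50.0² = 0.7142.
2θ = 45.58° or 180° − 45.58° = 134.4°, so θ = 22.79° or 67.21°.
The larger angle is 67.21°.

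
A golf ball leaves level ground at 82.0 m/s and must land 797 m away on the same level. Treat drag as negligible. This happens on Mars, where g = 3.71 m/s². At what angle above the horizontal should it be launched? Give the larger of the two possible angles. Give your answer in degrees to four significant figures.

76.96°

R = v₀² sin 2θ / g gives sin 2θ = gR/v₀² = 3.71·797/82.0² = 0.4397.
2θ = 26.09° or 180° − 26.09° = 153.9°, so θ = 13.04° or 76.96°.
The larger angle is 76.96°.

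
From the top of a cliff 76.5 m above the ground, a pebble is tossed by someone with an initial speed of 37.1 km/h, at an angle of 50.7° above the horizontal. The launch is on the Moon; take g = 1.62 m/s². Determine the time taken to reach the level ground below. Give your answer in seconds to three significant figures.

15.8 s

Convert: 37.1 km/h = 37.1/3.6 = 10.31 m/s.
Resolve: vₓ = 10.31 cos 50.7° = 6.527 m/s and v_y0 = 10.31 sin 50.7° = 7.975 m/s.
The projectile lands when y = 76.5 + (7.975) t − ½·1.62·t² = 0. Positive root: t = (7.975 + √(7.975² + 2·1.62·76.5)) / 1.62 = (7.975 + 17.65) / 1.62 = 15.82 s.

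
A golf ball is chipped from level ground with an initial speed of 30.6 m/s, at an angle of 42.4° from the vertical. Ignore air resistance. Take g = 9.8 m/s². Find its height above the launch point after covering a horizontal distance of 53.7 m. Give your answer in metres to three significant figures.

25.6 m

Horizontal component vₓ = 30.60 sin 42.4° = 20.63 m/s; vertical v_y0 = 30.60 cos 42.4° = 22.60 m/s.
Time to reach x = 53.7 m: t = x/vₓ = 53.7/20.63 = 2.603 s.
Height: y = v_y0 t − ½ g t² = 22.60 × 2.603 − 4.900 × 2.603² = 58.81 − 33.19 = 25.62 m.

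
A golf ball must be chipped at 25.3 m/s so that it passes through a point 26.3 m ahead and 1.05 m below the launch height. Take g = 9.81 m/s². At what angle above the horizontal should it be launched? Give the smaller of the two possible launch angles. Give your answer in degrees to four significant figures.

9.495°

Trajectory: y = x tanθ − g x² (1 + tan²θ)/(2v₀²). With x = 26.3, y = −1.05, v₀ = 25.3, g = 9.81:
5.300 tan²θ − 26.3 tanθ + (4.250) = 0.
tanθ = [26.3 ± √(26.3² − 4 × 5.300 × (4.250))] / (2 × 5.300) = (26.3 ± 24.53) / 10.60, giving tanθ = 0.1673 or 4.795.
θ = 9.495° or 78.22°; the smaller is 9.495°.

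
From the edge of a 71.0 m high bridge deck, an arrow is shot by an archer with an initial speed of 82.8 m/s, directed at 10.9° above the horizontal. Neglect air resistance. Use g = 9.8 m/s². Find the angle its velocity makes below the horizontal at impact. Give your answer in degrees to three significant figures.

Components: vₓ = 82.80 cos 10.9° = 81.31 m/s, v_y0 = 82.80 sin 10.9° = 15.66 m/s.
The projectile lands when y = 71.0 + (15.66) t − ½·9.80·t² = 0. Positive root: t = (15.66 + √(15.66² + 2·9.80·71.0)) / 9.80 = (15.66 + 40.46) / 9.80 = 5.726 s.
At impact: v_y = v_y0 − g t = −40.46 m/s; vₓ = 81.31 m/s.
Angle below horizontal: arctan(|v_y|/vₓ) = arctan(40.46/81.31) = 26.45°.

26.5°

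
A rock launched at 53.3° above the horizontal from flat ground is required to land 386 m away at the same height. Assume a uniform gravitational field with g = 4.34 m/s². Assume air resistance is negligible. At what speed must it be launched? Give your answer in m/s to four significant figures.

41.81 m/s

On level ground R = v₀² sin 2θ / g ⇒ v₀ = √(gR / sin 2θ).
v₀ = √(4.34 × 386 / sin 106.6°) = √(1675 / 0.9583) = √1748.1 = 41.81 m/s.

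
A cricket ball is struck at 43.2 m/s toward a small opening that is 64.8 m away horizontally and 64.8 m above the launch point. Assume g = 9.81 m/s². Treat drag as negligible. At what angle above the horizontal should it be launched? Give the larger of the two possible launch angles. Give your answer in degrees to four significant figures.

Trajectory: y = x tanθ − g x² (1 + tan²θ)/(2v₀²). With x = 64.8, y = 64.8, v₀ = 43.2, g = 9.81:
11.04 tan²θ − 64.8 tanθ + (75.84) = 0.
tanθ = [64.8 ± √(64.8² − 4 × 11.04 × (75.84))] / (2 × 11.04) = (64.8 ± 29.18) / 22.07, giving tanθ = 1.614 or 4.258.
θ = 58.22° or 76.78°; the larger is 76.78°.

76.78°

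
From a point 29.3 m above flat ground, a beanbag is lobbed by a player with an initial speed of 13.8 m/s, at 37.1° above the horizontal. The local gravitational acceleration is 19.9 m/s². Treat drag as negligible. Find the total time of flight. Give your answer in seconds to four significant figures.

2.185 s

Components: vₓ = 13.80 cos 37.1° = 11.01 m/s, v_y0 = 13.80 sin 37.1° = 8.324 m/s.
The projectile lands when y = 29.3 + (8.324) t − ½·19.9·t² = 0. Positive root: t = (8.324 + √(8.324² + 2·19.9·29.3)) / 19.9 = (8.324 + 35.15) / 19.9 = 2.185 s.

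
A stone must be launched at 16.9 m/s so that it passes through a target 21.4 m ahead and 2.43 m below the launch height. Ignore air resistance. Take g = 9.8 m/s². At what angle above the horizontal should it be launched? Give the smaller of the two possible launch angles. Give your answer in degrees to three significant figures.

15.8°

Trajectory: y = x tanθ − g x² (1 + tan²θ)/(2v₀²). With x = 21.4, y = −2.43, v₀ = 16.9, g = 9.80:
7.857 tan²θ − 21.4 tanθ + (5.427) = 0.
tanθ = [21.4 ± √(21.4² − 4 × 7.857 × (5.427))] / (2 × 7.857) = (21.4 ± 16.95) / 15.71, giving tanθ = 0.2830 or 2.441.
θ = 15.80° or 67.72°; the smaller is 15.80°.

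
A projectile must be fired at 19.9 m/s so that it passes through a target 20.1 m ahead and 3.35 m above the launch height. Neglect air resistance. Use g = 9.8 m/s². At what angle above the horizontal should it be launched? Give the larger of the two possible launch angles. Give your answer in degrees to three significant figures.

74.3°

Trajectory: y = x tanθ − g x² (1 + tan²θ)/(2v₀²). With x = 20.1, y = 3.35, v₀ = 19.9, g = 9.80:
4.999 tan²θ − 20.1 tanθ + (8.349) = 0.
tanθ = [20.1 ± √(20.1² − 4 × 4.999 × (8.349))] / (2 × 4.999) = (20.1 ± 15.40) / 9.998, giving tanθ = 0.4704 or 3.550.
θ = 25.19° or 74.27°; the larger is 74.27°.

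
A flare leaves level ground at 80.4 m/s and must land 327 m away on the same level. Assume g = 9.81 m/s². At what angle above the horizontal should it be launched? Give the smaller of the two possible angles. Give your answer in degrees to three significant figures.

14.9°

From R = (v₀²/g) sin 2θ: sin 2θ = 9.81 × 327 / 6464.2 = 0.4963.
2θ = 29.75° or 180° − 29.75° = 150.2°, so θ = 14.88° or 75.12°.
The smaller angle is 14.88°.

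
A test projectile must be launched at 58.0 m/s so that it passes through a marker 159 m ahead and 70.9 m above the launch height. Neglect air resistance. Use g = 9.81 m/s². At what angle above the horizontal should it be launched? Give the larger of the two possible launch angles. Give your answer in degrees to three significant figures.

Trajectory: y = x tanθ − g x² (1 + tan²θ)/(2v₀²). With x = 159, y = 70.9, v₀ = 58.0, g = 9.81:
36.86 tan²θ − 159 tanθ + (107.8) = 0.
tanθ = [159 ± √(159² − 4 × 36.86 × (107.8))] / (2 × 36.86) = (159 ± 96.91) / 73.72, giving tanθ = 0.8422 or 3.471.
θ = 40.10° or 73.93°; the larger is 73.93°.

73.9°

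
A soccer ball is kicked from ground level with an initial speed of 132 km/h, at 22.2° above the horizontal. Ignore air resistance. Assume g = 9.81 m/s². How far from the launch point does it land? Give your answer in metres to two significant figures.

96 m

Convert: 132 km/h = 132/3.6 = 36.67 m/s.
Resolve: vₓ = 36.67 cos 22.2° = 33.95 m/s and v_y0 = 36.67 sin 22.2° = 13.85 m/s.
Time aloft: T = 2 v_y0 / g = 2 × 13.85 / 9.81 = 2.824 s.
Horizontal distance R = vₓ T = 33.95 × 2.824 = 95.89 m.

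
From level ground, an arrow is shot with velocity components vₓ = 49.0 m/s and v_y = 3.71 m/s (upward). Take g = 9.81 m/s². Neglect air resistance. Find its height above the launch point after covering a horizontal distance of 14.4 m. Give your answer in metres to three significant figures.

At x = 14.4 m, t = x/vₓ = 14.4/49.00 = 0.2939 s.
Height: y = v_y0 t − ½ g t² = 3.710 × 0.2939 − 4.905 × 0.2939² = 1.090 − 0.4236 = 0.6667 m.

0.667 m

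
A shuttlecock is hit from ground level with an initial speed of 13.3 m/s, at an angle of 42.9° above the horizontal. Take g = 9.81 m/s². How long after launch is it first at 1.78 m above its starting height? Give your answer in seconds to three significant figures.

0.224 s

Horizontal component vₓ = 13.30 cos 42.9° = 9.743 m/s; vertical v_y0 = 13.30 sin 42.9° = 9.054 m/s.
Set y = v_y0 t − ½ g t² = 1.78: 4.905 t² − 9.054 t + 1.78 = 0.
Quadratic formula: t = (9.054 ± √47.044) / 9.81 = (9.054 ± 6.859) / 9.81 → t = 0.2237 s or 1.622 s.
The first (ascending) time is 0.2237 s.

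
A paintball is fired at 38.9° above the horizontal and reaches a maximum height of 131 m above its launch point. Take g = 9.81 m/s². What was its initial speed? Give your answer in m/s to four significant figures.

At the peak v_y = 0, so v_y0 = √(2gH) = √(2 × 9.81 × 131) = 50.70 m/s.
v_y0 = v₀ sin θ ⇒ v₀ = 50.70 / sin 38.9° = 80.73 m/s.

80.73 m/s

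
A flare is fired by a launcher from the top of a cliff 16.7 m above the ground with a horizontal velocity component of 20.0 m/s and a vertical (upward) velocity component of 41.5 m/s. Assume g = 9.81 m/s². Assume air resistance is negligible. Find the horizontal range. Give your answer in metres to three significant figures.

177 m

Vertical motion (up positive, ground at y = 0): 4.905 t² − (41.50) t − 16.7 = 0, so t = (41.50 + √(41.50² + 2·9.81·16.7)) / 9.81 = (41.50 + 45.28) / 9.81 = 8.846 s.
Horizontal distance: R = vₓ t = 20.00 × 8.846 = 176.9 m.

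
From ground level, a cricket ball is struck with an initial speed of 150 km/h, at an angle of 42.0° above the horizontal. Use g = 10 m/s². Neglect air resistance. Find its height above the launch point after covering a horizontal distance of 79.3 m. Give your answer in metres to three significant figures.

38.6 m

Convert: 150 km/h = 150/3.6 = 41.67 m/s.
vₓ = 41.67 cos 42.0° = 30.96 m/s; v_y0 = 41.67 sin 42.0° = 27.88 m/s.
At x = 79.3 m, t = x/vₓ = 79.3/30.96 = 2.561 s.
Height: y = v_y0 t − ½ g t² = 27.88 × 2.561 − 5.000 × 2.561² = 71.40 − 32.79 = 38.61 m.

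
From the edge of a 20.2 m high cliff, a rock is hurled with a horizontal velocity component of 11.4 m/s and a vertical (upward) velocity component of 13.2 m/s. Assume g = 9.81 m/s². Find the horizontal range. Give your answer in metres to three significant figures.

43.1 m

With up positive and y = 0 at the ground: y(t) = 20.2 + (13.20) t − 4.905 t². Setting y = 0 and taking the positive root: t = [13.20 + √(13.20² + 2·9.81·20.2)] / 9.81 = (13.20 + 23.89) / 9.81 = 3.780 s.
Horizontal distance: R = vₓ t = 11.40 × 3.780 = 43.10 m.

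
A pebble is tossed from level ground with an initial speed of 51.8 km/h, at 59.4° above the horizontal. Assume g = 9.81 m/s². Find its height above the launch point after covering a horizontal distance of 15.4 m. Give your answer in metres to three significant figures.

Convert: 51.8 km/h = 51.8/3.6 = 14.39 m/s.
Components: vₓ = 14.39 cos 59.4° = 7.325 m/s, v_y0 = 14.39 sin 59.4° = 12.39 m/s.
Time to reach x = 15.4 m: t = x/vₓ = 15.4/7.325 = 2.103 s.
Height: y = v_y0 t − ½ g t² = 12.39 × 2.103 − 4.905 × 2.103² = 26.04 − 21.68 = 4.357 m.

4.36 m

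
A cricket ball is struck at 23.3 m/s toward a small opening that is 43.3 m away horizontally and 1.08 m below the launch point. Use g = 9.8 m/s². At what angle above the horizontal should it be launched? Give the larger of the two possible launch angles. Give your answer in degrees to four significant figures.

Trajectory: y = x tanθ − g x² (1 + tan²θ)/(2v₀²). With x = 43.3, y = −1.08, v₀ = 23.3, g = 9.80:
16.92 tan²θ − 43.3 tanθ + (15.84) = 0.
tanθ = [43.3 ± √(43.3² − 4 × 16.92 × (15.84))] / (2 × 16.92) = (43.3 ± 28.33) / 33.84, giving tanθ = 0.4423 or 2.116.
θ = 23.86° or 64.71°; the larger is 64.71°.

64.71°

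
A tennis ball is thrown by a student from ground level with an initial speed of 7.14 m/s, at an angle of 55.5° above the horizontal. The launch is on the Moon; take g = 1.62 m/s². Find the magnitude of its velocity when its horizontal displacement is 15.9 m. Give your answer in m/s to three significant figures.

Resolve: vₓ = 7.140 cos 55.5° = 4.044 m/s and v_y0 = 7.140 sin 55.5° = 5.884 m/s.
Time to reach x = 15.9 m: t = x/vₓ = 15.9/4.044 = 3.932 s.
Vertical velocity there: v_y = v_y0 − g t = 5.884 − 1.62 × 3.932 = −0.4850 m/s.
Speed: √(vₓ² + v_y²) = √(4.044² + 0.4850²) = 4.073 m/s.

4.07 m/s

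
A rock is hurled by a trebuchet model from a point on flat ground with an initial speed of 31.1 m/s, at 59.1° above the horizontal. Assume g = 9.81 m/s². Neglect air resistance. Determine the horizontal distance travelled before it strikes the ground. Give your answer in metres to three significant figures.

86.9 m

Horizontal component vₓ = 31.10 cos 59.1° = 15.97 m/s; vertical v_y0 = 31.10 sin 59.1° = 26.69 m/s.
Flight time T = 2 v_y0 / g = 5.441 s.
Horizontal distance R = vₓ T = 15.97 × 5.441 = 86.89 m.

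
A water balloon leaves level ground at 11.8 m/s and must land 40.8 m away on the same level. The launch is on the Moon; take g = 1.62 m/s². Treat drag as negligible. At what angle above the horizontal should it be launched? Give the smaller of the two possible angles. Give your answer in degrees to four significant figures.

R = v₀² sin 2θ / g gives sin 2θ = gR/v₀² = 1.62·40.8/11.8² = 0.4747.
2θ = 28.34° or 180° − 28.34° = 151.7°, so θ = 14.17° or 75.83°.
The smaller angle is 14.17°.

14.17°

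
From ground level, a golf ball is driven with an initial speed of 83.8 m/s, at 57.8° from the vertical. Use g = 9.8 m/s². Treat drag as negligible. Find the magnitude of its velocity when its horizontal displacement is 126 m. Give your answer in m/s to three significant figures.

Components: vₓ = 83.80 sin 57.8° = 70.91 m/s, v_y0 = 83.80 cos 57.8° = 44.66 m/s.
x = vₓ t ⇒ t = 126/70.91 = 1.777 s.
Vertical velocity there: v_y = v_y0 − g t = 44.66 − 9.80 × 1.777 = 27.24 m/s.
Speed: √(vₓ² + v_y²) = √(70.91² + 27.24²) = 75.96 m/s.

76.0 m/s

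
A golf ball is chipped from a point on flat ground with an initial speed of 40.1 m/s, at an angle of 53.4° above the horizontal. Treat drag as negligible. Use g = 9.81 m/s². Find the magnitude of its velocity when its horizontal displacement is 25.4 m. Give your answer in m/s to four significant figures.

vₓ = 40.10 cos 53.4° = 23.91 m/s; v_y0 = 40.10 sin 53.4° = 32.19 m/s.
Time to reach x = 25.4 m: t = x/vₓ = 25.4/23.91 = 1.062 s.
Vertical velocity there: v_y = v_y0 − g t = 32.19 − 9.81 × 1.062 = 21.77 m/s.
Speed: √(vₓ² + v_y²) = √(23.91² + 21.77²) = 32.34 m/s.

32.34 m/s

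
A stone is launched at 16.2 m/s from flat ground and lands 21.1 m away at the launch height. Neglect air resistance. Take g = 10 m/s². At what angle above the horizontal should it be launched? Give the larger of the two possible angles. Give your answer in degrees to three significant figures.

63.2°

Level-ground range R = v₀² sin(2θ)/g ⇒ sin(2θ) = gR/v₀² = 10.0 × 21.1 / 16.2² = 0.8040.
2θ = 53.51° or 180° − 53.51° = 126.5°, so θ = 26.76° or 63.24°.
The larger angle is 63.24°.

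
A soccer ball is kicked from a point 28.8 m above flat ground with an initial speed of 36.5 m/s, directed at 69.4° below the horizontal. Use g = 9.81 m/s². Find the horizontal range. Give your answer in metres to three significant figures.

vₓ = 36.50 cos 69.4° = 12.84 m/s; v_y0 = −34.17 m/s (downward).
Vertical motion (up positive, ground at y = 0): 4.905 t² − (−34.17) t − 28.8 = 0, so t = (−34.17 + √(34.17² + 2·9.81·28.8)) / 9.81 = (−34.17 + 41.62) / 9.81 = 0.7600 s.
Horizontal distance: R = vₓ t = 12.84 × 0.7600 = 9.760 m.

9.76 m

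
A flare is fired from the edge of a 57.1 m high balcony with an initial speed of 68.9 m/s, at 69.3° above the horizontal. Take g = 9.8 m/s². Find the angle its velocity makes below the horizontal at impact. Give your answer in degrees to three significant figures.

Components: vₓ = 68.90 cos 69.3° = 24.35 m/s, v_y0 = 68.90 sin 69.3° = 64.45 m/s.
With up positive and y = 0 at the ground: y(t) = 57.1 + (64.45) t − 4.900 t². Setting y = 0 and taking the positive root: t = [64.45 + √(64.45² + 2·9.80·57.1)] / 9.80 = (64.45 + 72.62) / 9.80 = 13.99 s.
At impact: v_y = v_y0 − g t = −72.62 m/s; vₓ = 24.35 m/s.
Angle below horizontal: arctan(|v_y|/vₓ) = arctan(72.62/24.35) = 71.46°.

71.5°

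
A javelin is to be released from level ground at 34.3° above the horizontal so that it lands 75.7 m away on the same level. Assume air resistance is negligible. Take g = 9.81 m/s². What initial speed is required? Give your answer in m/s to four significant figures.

From R = (v₀² / g) sin 2θ: v₀ = √(gR / sin 2θ).
v₀ = √(9.81 × 75.7 / sin 68.60°) = √(742.6 / 0.9311) = √797.61 = 28.24 m/s.

28.24 m/s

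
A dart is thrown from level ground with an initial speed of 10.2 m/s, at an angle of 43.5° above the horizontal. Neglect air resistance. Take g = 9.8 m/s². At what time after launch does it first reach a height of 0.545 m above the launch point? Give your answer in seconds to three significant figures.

Horizontal component vₓ = 10.20 cos 43.5° = 7.399 m/s; vertical v_y0 = 10.20 sin 43.5° = 7.021 m/s.
Height y(t) = 7.021 t − 4.900 t² = 0.545 gives 4.900 t² − 7.021 t + 0.545 = 0.
Quadratic formula: t = (7.021 ± √38.615) / 9.80 = (7.021 ± 6.214) / 9.80 → t = 0.08236 s or 1.351 s.
The first (ascending) time is 0.08236 s.

0.0824 s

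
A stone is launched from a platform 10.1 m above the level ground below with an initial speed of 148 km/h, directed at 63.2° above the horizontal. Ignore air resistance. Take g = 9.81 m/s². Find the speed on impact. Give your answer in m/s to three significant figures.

Convert: 148 km/h = 148/3.6 = 41.11 m/s.
Resolve: vₓ = 41.11 cos 63.2° = 18.54 m/s and v_y0 = 41.11 sin 63.2° = 36.70 m/s.
The projectile lands when y = 10.1 + (36.70) t − ½·9.81·t² = 0. Positive root: t = (36.70 + √(36.70² + 2·9.81·10.1)) / 9.81 = (36.70 + 39.30) / 9.81 = 7.747 s.
Vertical velocity at impact: v_y = v_y0 − g t = 36.70 − 9.81 × 7.747 = −39.30 m/s.
Speed: |v| = √(vₓ² + v_y²) = √(18.54² + 39.30²) = 43.45 m/s.

43.5 m/s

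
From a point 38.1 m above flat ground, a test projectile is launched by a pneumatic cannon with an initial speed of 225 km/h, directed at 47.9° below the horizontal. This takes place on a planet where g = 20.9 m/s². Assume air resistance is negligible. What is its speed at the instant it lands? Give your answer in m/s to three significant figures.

74.2 m/s

Convert: 225 km/h = 225/3.6 = 62.50 m/s.
vₓ = 62.50 cos 47.9° = 41.90 m/s; v_y0 = −46.37 m/s (downward).
Vertical motion (up positive, ground at y = 0): 10.45 t² − (−46.37) t − 38.1 = 0, so t = (−46.37 + √(46.37² + 2·20.9·38.1)) / 20.9 = (−46.37 + 61.18) / 20.9 = 0.7085 s.
Vertical velocity at impact: v_y = v_y0 − g t = −46.37 − 20.9 × 0.7085 = −61.18 m/s.
Speed: |v| = √(vₓ² + v_y²) = √(41.90² + 61.18²) = 74.15 m/s.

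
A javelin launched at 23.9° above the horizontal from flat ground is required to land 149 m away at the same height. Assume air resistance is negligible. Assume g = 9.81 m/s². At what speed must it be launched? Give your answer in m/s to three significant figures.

Level-ground range: R = v₀² sin(2θ)/g, so v₀ = √(gR / sin 2θ).
v₀ = √(9.81 × 149 / sin 47.80°) = √(1462 / 0.7408) = √1973.1 = 44.42 m/s.

44.4 m/s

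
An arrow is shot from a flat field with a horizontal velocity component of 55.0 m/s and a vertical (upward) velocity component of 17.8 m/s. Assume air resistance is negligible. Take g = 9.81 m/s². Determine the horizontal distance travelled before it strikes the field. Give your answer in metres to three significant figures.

Flight time T = 2 v_y0 / g = 3.629 s.
Horizontal distance R = vₓ T = 55.00 × 3.629 = 199.6 m.

200 m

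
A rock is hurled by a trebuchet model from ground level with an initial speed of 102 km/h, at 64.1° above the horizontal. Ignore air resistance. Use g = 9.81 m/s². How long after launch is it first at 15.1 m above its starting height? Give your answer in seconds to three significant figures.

0.682 s

Convert: 102 km/h = 102/3.6 = 28.33 m/s.
vₓ = 28.33 cos 64.1° = 12.38 m/s; v_y0 = 28.33 sin 64.1° = 25.49 m/s.
Set y = v_y0 t − ½ g t² = 15.1: 4.905 t² − 25.49 t + 15.1 = 0.
Quadratic formula: t = (25.49 ± √353.35) / 9.81 = (25.49 ± 18.80) / 9.81 → t = 0.6819 s or 4.514 s.
The first (ascending) time is 0.6819 s.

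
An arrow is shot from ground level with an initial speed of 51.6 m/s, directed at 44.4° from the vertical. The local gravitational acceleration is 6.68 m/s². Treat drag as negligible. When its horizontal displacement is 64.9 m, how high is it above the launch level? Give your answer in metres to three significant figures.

55.5 m

Resolve: vₓ = 51.60 sin 44.4° = 36.10 m/s and v_y0 = 51.60 cos 44.4° = 36.87 m/s.
Time to reach x = 64.9 m: t = x/vₓ = 64.9/36.10 = 1.798 s.
Height: y = v_y0 t − ½ g t² = 36.87 × 1.798 − 3.340 × 1.798² = 66.27 − 10.79 = 55.48 m.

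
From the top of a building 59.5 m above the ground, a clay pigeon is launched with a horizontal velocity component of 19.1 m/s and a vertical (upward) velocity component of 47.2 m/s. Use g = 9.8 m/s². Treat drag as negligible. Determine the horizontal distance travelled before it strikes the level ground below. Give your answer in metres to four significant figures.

Vertical motion (up positive, ground at y = 0): 4.900 t² − (47.20) t − 59.5 = 0, so t = (47.20 + √(47.20² + 2·9.80·59.5)) / 9.80 = (47.20 + 58.26) / 9.80 = 10.76 s.
Horizontal distance: R = vₓ t = 19.10 × 10.76 = 205.5 m.

205.5 m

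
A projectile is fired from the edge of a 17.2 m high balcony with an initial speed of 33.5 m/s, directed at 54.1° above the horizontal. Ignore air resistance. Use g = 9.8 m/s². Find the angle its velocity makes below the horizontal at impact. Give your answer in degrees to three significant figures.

59.1°

Horizontal component vₓ = 33.50 cos 54.1° = 19.64 m/s; vertical v_y0 = 33.50 sin 54.1° = 27.14 m/s.
Vertical motion (up positive, ground at y = 0): 4.900 t² − (27.14) t − 17.2 = 0, so t = (27.14 + √(27.14² + 2·9.80·17.2)) / 9.80 = (27.14 + 32.76) / 9.80 = 6.112 s.
At impact: v_y = v_y0 − g t = −32.76 m/s; vₓ = 19.64 m/s.
Angle below horizontal: arctan(|v_y|/vₓ) = arctan(32.76/19.64) = 59.06°.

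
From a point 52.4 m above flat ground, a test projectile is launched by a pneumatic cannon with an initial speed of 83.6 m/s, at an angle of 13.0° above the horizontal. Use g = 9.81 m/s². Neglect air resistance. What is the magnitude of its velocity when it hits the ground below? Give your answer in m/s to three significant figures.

89.5 m/s

Horizontal component vₓ = 83.60 cos 13.0° = 81.46 m/s; vertical v_y0 = 83.60 sin 13.0° = 18.81 m/s.
The projectile lands when y = 52.4 + (18.81) t − ½·9.81·t² = 0. Positive root: t = (18.81 + √(18.81² + 2·9.81·52.4)) / 9.81 = (18.81 + 37.17) / 9.81 = 5.706 s.
Vertical velocity at impact: v_y = v_y0 − g t = 18.81 − 9.81 × 5.706 = −37.17 m/s.
Speed: |v| = √(vₓ² + v_y²) = √(81.46² + 37.17²) = 89.54 m/s.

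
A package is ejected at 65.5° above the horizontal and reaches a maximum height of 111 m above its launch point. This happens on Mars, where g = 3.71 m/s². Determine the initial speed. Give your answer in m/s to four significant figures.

31.54 m/s

At the peak v_y = 0, so v_y0 = √(2gH) = √(2 × 3.71 × 111) = 28.70 m/s.
v_y0 = v₀ sin θ ⇒ v₀ = 28.70 / sin 65.5° = 31.54 m/s.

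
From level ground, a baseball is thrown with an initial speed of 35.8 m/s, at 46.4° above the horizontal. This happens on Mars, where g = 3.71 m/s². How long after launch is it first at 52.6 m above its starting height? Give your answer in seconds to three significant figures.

2.46 s

vₓ = 35.80 cos 46.4° = 24.69 m/s; v_y0 = 35.80 sin 46.4° = 25.93 m/s.
Require v_y0 t − ½ g t² = 52.6, i.e. 1.855 t² − 25.93 t + 52.6 = 0.
Quadratic formula: t = (25.93 ± √281.83) / 3.71 = (25.93 ± 16.79) / 3.71 → t = 2.463 s or 11.51 s.
The first (ascending) time is 2.463 s.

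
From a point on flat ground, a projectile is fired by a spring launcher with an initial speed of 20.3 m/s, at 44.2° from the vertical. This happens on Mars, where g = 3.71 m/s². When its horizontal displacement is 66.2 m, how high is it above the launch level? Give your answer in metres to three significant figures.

27.5 m

Components: vₓ = 20.30 sin 44.2° = 14.15 m/s, v_y0 = 20.30 cos 44.2° = 14.55 m/s.
At x = 66.2 m, t = x/vₓ = 66.2/14.15 = 4.678 s.
Height: y = v_y0 t − ½ g t² = 14.55 × 4.678 − 1.855 × 4.678² = 68.07 − 40.59 = 27.49 m.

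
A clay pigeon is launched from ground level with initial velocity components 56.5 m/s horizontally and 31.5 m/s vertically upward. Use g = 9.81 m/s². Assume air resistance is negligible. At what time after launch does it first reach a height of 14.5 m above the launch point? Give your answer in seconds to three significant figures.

Height y(t) = 31.50 t − 4.905 t² = 14.5 gives 4.905 t² − 31.50 t + 14.5 = 0.
Quadratic formula: t = (31.50 ± √707.76) / 9.81 = (31.50 ± 26.60) / 9.81 → t = 0.4991 s or 5.923 s.
The first (ascending) time is 0.4991 s.

0.499 s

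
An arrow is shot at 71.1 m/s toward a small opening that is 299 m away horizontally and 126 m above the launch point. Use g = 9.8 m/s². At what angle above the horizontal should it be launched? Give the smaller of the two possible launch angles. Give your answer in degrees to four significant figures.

45.07°

Trajectory: y = x tanθ − g x² (1 + tan²θ)/(2v₀²). With x = 299, y = 126, v₀ = 71.1, g = 9.80:
86.66 tan²θ − 299 tanθ + (212.7) = 0.
tanθ = [299 ± √(299² − 4 × 86.66 × (212.7))] / (2 × 86.66) = (299 ± 125.3) / 173.3, giving tanθ = 1.002 or 2.448.
θ = 45.07° or 67.78°; the smaller is 45.07°.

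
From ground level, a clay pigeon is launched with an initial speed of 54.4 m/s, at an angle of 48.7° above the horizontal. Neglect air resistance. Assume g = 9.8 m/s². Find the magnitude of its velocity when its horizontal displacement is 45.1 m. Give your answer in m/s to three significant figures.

45.9 m/s

Horizontal component vₓ = 54.40 cos 48.7° = 35.90 m/s; vertical v_y0 = 54.40 sin 48.7° = 40.87 m/s.
At x = 45.1 m, t = x/vₓ = 45.1/35.90 = 1.256 s.
Vertical velocity there: v_y = v_y0 − g t = 40.87 − 9.80 × 1.256 = 28.56 m/s.
Speed: √(vₓ² + v_y²) = √(35.90² + 28.56²) = 45.88 m/s.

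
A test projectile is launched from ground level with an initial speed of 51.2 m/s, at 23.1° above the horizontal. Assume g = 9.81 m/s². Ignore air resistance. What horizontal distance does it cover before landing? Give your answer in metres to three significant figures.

Resolve: vₓ = 51.20 cos 23.1° = 47.09 m/s and v_y0 = 51.20 sin 23.1° = 20.09 m/s.
Flight time T = 2 v_y0 / g = 4.095 s.
Horizontal distance R = vₓ T = 47.09 × 4.095 = 192.9 m.

193 m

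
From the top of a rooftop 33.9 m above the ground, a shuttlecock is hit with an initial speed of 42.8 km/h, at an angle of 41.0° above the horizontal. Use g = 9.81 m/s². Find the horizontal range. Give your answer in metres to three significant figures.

31.8 m

Convert: 42.8 km/h = 42.8/3.6 = 11.89 m/s.
Resolve: vₓ = 11.89 cos 41.0° = 8.973 m/s and v_y0 = 11.89 sin 41.0° = 7.800 m/s.
The projectile lands when y = 33.9 + (7.800) t − ½·9.81·t² = 0. Positive root: t = (7.800 + √(7.800² + 2·9.81·33.9)) / 9.81 = (7.800 + 26.94) / 9.81 = 3.542 s.
Horizontal distance: R = vₓ t = 8.973 × 3.542 = 31.78 m.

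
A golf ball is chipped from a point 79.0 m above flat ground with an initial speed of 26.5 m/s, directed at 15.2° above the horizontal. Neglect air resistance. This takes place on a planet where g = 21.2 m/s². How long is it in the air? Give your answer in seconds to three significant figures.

3.08 s

Horizontal component vₓ = 26.50 cos 15.2° = 25.57 m/s; vertical v_y0 = 26.50 sin 15.2° = 6.948 m/s.
The projectile lands when y = 79.0 + (6.948) t − ½·21.2·t² = 0. Positive root: t = (6.948 + √(6.948² + 2·21.2·79.0)) / 21.2 = (6.948 + 58.29) / 21.2 = 3.077 s.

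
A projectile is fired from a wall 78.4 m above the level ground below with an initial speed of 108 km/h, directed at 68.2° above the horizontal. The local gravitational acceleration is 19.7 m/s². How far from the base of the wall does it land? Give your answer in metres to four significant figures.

50.91 m

Convert: 108 km/h = 108/3.6 = 30.00 m/s.
Components: vₓ = 30.00 cos 68.2° = 11.14 m/s, v_y0 = 30.00 sin 68.2° = 27.85 m/s.
With up positive and y = 0 at the ground: y(t) = 78.4 + (27.85) t − 9.850 t². Setting y = 0 and taking the positive root: t = [27.85 + √(27.85² + 2·19.7·78.4)] / 19.7 = (27.85 + 62.17) / 19.7 = 4.570 s.
Horizontal distance: R = vₓ t = 11.14 × 4.570 = 50.91 m.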